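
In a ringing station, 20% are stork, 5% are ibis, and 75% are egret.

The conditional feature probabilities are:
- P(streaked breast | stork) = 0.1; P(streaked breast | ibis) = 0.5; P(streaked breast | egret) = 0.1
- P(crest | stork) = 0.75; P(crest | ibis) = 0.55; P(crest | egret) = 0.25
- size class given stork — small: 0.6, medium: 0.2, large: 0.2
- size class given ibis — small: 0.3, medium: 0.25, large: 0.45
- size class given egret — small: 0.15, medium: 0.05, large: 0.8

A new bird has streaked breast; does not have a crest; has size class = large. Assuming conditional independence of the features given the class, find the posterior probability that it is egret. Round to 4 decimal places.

stork: 0.2 × 0.1 × (1−0.75) × 0.2 = 0.001
ibis: 0.05 × 0.5 × (1−0.55) × 0.45 = 0.0050625
egret: 0.75 × 0.1 × (1−0.25) × 0.8 = 0.045
P(egret | x) = 0.045 / 0.0510625 ≈ 0.8813

0.8813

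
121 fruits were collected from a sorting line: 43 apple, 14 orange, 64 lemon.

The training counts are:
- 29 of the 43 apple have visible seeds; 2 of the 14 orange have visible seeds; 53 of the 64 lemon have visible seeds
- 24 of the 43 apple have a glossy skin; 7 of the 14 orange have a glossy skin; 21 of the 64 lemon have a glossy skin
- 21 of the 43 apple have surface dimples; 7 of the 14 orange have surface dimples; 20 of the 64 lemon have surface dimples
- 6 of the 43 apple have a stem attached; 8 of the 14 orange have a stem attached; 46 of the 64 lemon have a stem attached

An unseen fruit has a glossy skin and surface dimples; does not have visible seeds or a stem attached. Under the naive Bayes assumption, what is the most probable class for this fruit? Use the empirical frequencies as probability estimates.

apple

apple: (43/121) × (14/43) × (24/43) × (21/43) × (37/43) ≈ 0.0271375
orange: (14/121) × (12/14) × (7/14) × (7/14) × (6/14) ≈ 0.0106257
lemon: (64/121) × (11/64) × (21/64) × (20/64) × (18/64) ≈ 0.00262174
Highest score → apple.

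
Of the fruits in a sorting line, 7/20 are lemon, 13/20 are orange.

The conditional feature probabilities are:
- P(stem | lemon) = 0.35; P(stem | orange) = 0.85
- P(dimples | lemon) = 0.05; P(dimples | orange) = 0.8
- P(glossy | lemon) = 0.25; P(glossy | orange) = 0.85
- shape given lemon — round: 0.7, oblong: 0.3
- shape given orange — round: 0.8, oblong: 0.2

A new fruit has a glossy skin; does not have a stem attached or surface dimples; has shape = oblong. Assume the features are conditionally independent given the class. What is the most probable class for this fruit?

lemon: 0.35 × (1−0.35) × (1−0.05) × 0.25 × 0.3 = 0.016209375
orange: 0.65 × (1−0.85) × (1−0.8) × 0.85 × 0.2 = 0.003315
Highest score → lemon.

lemon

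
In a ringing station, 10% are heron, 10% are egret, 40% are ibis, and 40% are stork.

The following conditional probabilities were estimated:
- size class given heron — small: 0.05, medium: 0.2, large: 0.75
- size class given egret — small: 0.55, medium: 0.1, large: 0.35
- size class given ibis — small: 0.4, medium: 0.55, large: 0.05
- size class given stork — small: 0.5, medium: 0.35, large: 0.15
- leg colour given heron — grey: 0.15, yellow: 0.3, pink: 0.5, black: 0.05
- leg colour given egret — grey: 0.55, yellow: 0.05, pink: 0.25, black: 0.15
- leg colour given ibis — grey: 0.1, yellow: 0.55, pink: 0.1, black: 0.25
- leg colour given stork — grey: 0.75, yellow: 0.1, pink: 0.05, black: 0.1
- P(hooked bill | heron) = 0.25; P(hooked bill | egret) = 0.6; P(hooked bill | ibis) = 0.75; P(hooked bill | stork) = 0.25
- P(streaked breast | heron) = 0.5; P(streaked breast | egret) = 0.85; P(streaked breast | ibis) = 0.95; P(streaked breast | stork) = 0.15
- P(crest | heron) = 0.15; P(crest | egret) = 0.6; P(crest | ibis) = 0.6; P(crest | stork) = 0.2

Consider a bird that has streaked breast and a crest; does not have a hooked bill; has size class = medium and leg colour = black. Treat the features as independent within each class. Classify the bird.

heron: 0.1 × 0.2 × 0.05 × (1−0.25) × 0.5 × 0.15 = 0.00005625
egret: 0.1 × 0.1 × 0.15 × (1−0.6) × 0.85 × 0.6 = 0.000306
ibis: 0.4 × 0.55 × 0.25 × (1−0.75) × 0.95 × 0.6 = 0.0078375
stork: 0.4 × 0.35 × 0.1 × (1−0.25) × 0.15 × 0.2 = 0.000315
Highest score → ibis.

ibis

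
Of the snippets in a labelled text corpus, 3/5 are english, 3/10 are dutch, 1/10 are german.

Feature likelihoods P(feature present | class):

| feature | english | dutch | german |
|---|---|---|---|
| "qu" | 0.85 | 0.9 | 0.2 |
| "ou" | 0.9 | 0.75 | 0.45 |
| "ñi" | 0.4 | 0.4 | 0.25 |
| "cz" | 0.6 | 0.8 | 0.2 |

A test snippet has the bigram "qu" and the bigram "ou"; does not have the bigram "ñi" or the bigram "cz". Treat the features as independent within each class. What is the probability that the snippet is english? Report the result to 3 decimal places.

0.788

english: 0.6 × 0.85 × 0.9 × (1−0.4) × (1−0.6) = 0.11016
dutch: 0.3 × 0.9 × 0.75 × (1−0.4) × (1−0.8) = 0.0243
german: 0.1 × 0.2 × 0.45 × (1−0.25) × (1−0.2) = 0.0054
P(english | x) = 0.11016 / 0.13986 ≈ 0.788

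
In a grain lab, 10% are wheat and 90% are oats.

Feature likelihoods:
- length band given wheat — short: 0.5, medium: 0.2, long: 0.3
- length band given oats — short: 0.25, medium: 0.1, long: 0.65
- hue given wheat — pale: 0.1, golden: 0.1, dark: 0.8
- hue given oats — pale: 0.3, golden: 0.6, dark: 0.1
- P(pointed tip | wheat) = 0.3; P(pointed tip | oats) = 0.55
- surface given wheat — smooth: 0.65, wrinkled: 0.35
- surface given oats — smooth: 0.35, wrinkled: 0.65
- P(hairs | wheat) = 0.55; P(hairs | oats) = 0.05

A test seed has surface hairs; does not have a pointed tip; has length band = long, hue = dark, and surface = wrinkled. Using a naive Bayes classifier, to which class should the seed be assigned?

wheat

wheat: 0.1 × 0.3 × 0.8 × (1−0.3) × 0.35 × 0.55 = 0.003234
oats: 0.9 × 0.65 × 0.1 × (1−0.55) × 0.65 × 0.05 = 0.0008555625
Highest score → wheat.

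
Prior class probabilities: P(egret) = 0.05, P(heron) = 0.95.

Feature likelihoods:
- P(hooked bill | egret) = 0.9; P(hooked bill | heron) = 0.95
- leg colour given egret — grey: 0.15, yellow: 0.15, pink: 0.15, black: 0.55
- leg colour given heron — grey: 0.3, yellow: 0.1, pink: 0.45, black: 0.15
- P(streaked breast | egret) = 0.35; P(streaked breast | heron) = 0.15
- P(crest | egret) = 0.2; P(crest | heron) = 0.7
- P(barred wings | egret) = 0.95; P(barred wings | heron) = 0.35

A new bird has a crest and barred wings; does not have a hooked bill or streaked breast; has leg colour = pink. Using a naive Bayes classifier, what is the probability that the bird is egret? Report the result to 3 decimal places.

0.020

egret: 0.05 × (1−0.9) × 0.15 × (1−0.35) × 0.2 × 0.95 = 0.000092625
heron: 0.95 × (1−0.95) × 0.45 × (1−0.15) × 0.7 × 0.35 = 0.00445134375
P(egret | x) = 0.000092625 / 0.00454396875 ≈ 0.020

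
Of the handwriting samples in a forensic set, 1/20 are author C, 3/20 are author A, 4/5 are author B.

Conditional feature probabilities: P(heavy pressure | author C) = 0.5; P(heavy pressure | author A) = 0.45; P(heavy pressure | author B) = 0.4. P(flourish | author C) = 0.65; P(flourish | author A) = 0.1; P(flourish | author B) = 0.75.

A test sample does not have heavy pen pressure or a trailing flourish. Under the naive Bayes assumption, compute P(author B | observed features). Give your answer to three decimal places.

author C: 0.05 × (1−0.5) × (1−0.65) = 0.00875
author A: 0.15 × (1−0.45) × (1−0.1) = 0.07425
author B: 0.8 × (1−0.4) × (1−0.75) = 0.12
P(author B | x) = 0.12 / 0.203 ≈ 0.591

0.591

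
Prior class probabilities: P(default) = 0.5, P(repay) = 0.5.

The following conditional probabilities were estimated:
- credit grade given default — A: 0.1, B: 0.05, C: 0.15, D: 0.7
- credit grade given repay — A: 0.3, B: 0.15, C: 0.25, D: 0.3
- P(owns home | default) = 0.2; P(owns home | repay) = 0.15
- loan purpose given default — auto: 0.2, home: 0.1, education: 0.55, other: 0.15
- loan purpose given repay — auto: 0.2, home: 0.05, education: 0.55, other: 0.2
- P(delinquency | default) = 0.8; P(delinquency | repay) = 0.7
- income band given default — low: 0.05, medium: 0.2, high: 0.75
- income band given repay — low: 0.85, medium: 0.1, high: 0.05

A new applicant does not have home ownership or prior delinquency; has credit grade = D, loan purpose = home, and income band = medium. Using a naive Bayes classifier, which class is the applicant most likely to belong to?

default

default: 0.5 × 0.7 × (1−0.2) × 0.1 × (1−0.8) × 0.2 = 0.00112
repay: 0.5 × 0.3 × (1−0.15) × 0.05 × (1−0.7) × 0.1 = 0.00019125
Highest score → default.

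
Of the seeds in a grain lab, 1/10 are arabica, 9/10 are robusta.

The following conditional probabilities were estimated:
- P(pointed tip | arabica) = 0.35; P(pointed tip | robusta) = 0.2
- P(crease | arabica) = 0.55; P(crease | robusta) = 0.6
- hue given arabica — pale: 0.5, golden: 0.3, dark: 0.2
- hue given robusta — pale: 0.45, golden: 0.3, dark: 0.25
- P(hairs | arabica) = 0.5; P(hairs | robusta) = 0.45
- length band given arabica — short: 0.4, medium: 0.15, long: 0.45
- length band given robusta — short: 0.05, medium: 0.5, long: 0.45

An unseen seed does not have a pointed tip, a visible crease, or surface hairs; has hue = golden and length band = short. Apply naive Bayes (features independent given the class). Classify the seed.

robusta

arabica: 0.1 × (1−0.35) × (1−0.55) × 0.3 × (1−0.5) × 0.4 = 0.001755
robusta: 0.9 × (1−0.2) × (1−0.6) × 0.3 × (1−0.45) × 0.05 = 0.002376
Highest score → robusta.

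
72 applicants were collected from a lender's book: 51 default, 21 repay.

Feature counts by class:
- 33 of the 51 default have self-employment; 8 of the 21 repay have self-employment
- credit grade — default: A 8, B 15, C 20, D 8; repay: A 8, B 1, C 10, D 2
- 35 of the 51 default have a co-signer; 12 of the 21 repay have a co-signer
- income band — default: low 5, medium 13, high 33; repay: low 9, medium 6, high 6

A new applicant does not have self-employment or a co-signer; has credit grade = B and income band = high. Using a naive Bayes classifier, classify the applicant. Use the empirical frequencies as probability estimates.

default

default: (51/72) × (18/51) × (15/51) × (16/51) × (33/51) ≈ 0.0149264
repay: (21/72) × (13/21) × (1/21) × (9/21) × (6/21) ≈ 0.0010528
Highest score → default.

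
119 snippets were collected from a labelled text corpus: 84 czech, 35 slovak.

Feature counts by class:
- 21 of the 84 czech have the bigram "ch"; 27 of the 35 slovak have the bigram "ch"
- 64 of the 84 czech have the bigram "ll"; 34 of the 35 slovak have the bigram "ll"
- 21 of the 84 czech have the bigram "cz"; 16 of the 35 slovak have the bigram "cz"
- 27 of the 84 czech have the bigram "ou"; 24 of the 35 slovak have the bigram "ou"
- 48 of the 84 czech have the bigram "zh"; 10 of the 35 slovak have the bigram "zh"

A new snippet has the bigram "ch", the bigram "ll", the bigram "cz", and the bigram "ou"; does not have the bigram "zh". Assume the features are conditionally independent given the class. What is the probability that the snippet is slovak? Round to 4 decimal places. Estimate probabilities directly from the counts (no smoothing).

czech: (84/119) × (21/84) × (64/84) × (21/84) × (27/84) × (36/84) ≈ 0.00463042
slovak: (35/119) × (27/35) × (34/35) × (16/35) × (24/35) × (25/35) ≈ 0.0493509
P(slovak | x) = 0.0493509 / 0.05398132 ≈ 0.9142

0.9142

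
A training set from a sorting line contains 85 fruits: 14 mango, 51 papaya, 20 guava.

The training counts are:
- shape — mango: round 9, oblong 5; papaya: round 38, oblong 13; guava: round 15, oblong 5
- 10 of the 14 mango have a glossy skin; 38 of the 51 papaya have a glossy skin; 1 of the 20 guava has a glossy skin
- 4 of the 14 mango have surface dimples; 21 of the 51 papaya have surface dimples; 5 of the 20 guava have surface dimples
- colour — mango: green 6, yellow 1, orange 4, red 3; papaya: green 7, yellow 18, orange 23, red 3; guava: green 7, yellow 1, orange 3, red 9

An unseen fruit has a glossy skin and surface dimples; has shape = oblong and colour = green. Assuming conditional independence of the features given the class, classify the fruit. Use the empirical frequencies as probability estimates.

papaya

mango: (14/85) × (5/14) × (10/14) × (4/14) × (6/14) ≈ 0.00514492
papaya: (51/85) × (13/51) × (38/51) × (21/51) × (7/51) ≈ 0.00644043
guava: (20/85) × (5/20) × (1/20) × (5/20) × (7/20) ≈ 0.000257353
Highest score → papaya.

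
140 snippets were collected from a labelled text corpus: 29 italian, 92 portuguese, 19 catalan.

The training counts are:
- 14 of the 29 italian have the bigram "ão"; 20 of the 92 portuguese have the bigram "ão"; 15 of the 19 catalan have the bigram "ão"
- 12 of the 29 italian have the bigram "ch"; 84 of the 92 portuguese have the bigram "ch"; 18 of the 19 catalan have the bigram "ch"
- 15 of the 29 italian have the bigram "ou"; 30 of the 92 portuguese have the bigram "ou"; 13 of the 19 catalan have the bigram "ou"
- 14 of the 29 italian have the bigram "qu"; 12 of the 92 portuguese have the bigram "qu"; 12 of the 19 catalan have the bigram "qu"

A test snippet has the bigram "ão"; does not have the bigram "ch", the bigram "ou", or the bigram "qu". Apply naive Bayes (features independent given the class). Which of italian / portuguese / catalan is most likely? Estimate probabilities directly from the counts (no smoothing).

italian: (29/140) × (14/29) × (17/29) × (14/29) × (15/29) ≈ 0.0146377
portuguese: (92/140) × (20/92) × (8/92) × (62/92) × (80/92) ≈ 0.00727964
catalan: (19/140) × (15/19) × (1/19) × (6/19) × (7/19) ≈ 0.000656072
Highest score → italian.

italian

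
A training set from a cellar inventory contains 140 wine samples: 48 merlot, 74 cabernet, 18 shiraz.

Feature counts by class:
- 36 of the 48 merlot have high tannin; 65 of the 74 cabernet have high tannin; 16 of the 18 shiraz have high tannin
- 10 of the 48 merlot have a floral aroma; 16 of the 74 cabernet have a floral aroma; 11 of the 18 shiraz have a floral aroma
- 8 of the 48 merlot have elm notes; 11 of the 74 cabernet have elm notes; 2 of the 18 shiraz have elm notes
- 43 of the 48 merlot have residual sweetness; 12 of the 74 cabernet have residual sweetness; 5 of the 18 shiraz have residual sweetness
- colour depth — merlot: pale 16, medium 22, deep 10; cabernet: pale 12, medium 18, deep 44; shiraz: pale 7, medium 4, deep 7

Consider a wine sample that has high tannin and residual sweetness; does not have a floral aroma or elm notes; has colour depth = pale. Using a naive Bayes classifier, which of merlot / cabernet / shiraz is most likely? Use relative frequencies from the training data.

merlot

merlot: (48/140) × (36/48) × (38/48) × (40/48) × (43/48) × (16/48) ≈ 0.0506572
cabernet: (74/140) × (65/74) × (58/74) × (63/74) × (12/74) × (12/74) ≈ 0.00814685
shiraz: (18/140) × (16/18) × (7/18) × (16/18) × (5/18) × (7/18) ≈ 0.00426764
Highest score → merlot.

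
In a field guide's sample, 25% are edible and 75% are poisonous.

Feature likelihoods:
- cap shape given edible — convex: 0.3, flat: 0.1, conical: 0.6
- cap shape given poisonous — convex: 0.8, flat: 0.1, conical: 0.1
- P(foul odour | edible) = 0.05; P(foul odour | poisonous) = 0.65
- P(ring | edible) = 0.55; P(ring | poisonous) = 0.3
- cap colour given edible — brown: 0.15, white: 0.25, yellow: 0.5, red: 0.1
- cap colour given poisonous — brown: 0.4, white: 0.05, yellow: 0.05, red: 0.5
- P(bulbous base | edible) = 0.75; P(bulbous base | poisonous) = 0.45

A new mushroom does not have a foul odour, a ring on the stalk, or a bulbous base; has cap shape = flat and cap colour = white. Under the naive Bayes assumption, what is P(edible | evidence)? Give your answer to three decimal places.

0.569

edible: 0.25 × 0.1 × (1−0.05) × (1−0.55) × 0.25 × (1−0.75) = 0.00066796875
poisonous: 0.75 × 0.1 × (1−0.65) × (1−0.3) × 0.05 × (1−0.45) = 0.0005053125
P(edible | x) = 0.00066796875 / 0.00117328125 ≈ 0.569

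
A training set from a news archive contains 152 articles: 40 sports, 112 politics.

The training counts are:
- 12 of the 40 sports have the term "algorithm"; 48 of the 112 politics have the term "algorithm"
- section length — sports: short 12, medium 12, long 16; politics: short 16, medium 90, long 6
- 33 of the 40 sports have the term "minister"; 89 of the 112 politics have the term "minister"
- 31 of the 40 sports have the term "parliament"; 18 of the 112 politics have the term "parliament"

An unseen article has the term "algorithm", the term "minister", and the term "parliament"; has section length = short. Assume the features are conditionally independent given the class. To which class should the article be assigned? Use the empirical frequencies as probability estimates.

sports

sports: (40/152) × (12/40) × (12/40) × (33/40) × (31/40) ≈ 0.0151431
politics: (112/152) × (48/112) × (16/112) × (89/112) × (18/112) ≈ 0.00576137
Highest score → sports.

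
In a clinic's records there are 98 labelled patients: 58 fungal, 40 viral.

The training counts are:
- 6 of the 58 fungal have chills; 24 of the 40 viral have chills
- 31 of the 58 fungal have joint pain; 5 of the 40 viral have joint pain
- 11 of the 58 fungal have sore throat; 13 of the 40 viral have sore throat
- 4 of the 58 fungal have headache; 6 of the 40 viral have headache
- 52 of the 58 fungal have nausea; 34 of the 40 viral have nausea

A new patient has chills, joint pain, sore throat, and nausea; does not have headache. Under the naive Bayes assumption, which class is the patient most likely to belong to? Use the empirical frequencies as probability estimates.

viral

fungal: (58/98) × (6/58) × (31/58) × (11/58) × (54/58) × (52/58) ≈ 0.00518042
viral: (40/98) × (24/40) × (5/40) × (13/40) × (34/40) × (34/40) ≈ 0.00718814
Highest score → viral.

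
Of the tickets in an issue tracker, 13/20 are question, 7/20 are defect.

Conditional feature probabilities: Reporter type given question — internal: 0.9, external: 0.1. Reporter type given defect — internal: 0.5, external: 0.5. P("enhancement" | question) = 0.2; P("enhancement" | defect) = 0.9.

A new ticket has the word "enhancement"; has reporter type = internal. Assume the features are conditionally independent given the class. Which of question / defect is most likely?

defect

question: 0.65 × 0.9 × 0.2 = 0.117
defect: 0.35 × 0.5 × 0.9 = 0.1575
Highest score → defect.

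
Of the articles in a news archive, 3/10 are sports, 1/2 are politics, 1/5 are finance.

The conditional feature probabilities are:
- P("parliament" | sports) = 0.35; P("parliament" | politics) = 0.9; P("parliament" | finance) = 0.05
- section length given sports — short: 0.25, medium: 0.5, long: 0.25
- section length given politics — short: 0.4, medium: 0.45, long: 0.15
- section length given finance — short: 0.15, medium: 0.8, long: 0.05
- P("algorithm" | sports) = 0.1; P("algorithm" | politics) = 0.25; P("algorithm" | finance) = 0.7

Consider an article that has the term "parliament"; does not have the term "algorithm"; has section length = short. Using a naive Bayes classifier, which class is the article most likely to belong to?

politics

sports: 0.3 × 0.35 × 0.25 × (1−0.1) = 0.023625
politics: 0.5 × 0.9 × 0.4 × (1−0.25) = 0.135
finance: 0.2 × 0.05 × 0.15 × (1−0.7) = 0.00045
Highest score → politics.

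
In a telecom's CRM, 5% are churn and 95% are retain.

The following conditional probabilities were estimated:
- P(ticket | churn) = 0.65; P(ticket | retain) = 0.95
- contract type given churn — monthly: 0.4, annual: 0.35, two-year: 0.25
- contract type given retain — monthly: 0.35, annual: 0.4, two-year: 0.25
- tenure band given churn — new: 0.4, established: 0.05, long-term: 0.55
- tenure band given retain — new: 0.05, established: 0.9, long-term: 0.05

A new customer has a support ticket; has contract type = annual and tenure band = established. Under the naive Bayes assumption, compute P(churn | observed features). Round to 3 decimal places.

churn: 0.05 × 0.65 × 0.35 × 0.05 = 0.00056875
retain: 0.95 × 0.95 × 0.4 × 0.9 = 0.3249
P(churn | x) = 0.00056875 / 0.32546875 ≈ 0.002

0.002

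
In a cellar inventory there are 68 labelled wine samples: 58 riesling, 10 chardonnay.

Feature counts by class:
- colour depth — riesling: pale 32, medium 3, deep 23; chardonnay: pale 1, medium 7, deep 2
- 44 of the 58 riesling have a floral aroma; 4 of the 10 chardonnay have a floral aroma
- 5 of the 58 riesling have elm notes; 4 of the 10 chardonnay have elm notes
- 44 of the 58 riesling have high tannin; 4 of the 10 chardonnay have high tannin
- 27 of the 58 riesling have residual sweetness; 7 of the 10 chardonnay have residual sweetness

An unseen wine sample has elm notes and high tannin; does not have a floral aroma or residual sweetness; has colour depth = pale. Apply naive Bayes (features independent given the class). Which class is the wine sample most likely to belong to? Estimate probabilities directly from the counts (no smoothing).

riesling

riesling: (58/68) × (32/58) × (14/58) × (5/58) × (44/58) × (31/58) ≈ 0.00397047
chardonnay: (10/68) × (1/10) × (6/10) × (4/10) × (4/10) × (3/10) ≈ 0.000423529
Highest score → riesling.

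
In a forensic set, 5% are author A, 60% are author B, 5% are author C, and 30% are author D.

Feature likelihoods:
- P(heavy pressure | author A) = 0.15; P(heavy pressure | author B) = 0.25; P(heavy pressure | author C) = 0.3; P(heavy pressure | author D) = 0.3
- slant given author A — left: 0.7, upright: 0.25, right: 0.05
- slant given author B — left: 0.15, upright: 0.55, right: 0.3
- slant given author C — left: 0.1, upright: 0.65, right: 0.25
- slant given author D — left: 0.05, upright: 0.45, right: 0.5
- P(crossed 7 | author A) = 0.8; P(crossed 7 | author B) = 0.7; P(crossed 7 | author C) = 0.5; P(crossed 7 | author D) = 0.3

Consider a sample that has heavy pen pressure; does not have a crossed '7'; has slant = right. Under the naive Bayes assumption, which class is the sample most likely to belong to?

author A: 0.05 × 0.15 × 0.05 × (1−0.8) = 0.000075
author B: 0.6 × 0.25 × 0.3 × (1−0.7) = 0.0135
author C: 0.05 × 0.3 × 0.25 × (1−0.5) = 0.001875
author D: 0.3 × 0.3 × 0.5 × (1−0.3) = 0.0315
Highest score → author D.

author D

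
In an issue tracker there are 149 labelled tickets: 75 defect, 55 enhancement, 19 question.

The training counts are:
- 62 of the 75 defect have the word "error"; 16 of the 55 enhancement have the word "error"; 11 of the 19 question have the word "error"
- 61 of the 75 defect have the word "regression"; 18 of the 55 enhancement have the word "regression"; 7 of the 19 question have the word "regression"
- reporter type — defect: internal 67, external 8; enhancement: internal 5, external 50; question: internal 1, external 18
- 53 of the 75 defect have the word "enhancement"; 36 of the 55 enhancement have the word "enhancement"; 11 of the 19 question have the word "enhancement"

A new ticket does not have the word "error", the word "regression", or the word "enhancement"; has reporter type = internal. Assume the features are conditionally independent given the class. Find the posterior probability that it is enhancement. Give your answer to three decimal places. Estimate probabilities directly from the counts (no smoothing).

defect: (75/149) × (13/75) × (14/75) × (67/75) × (22/75) ≈ 0.00426775
enhancement: (55/149) × (39/55) × (37/55) × (5/55) × (19/55) ≈ 0.00552988
question: (19/149) × (8/19) × (12/19) × (1/19) × (8/19) ≈ 0.000751474
P(enhancement | x) = 0.00552988 / 0.010549104 ≈ 0.524

0.524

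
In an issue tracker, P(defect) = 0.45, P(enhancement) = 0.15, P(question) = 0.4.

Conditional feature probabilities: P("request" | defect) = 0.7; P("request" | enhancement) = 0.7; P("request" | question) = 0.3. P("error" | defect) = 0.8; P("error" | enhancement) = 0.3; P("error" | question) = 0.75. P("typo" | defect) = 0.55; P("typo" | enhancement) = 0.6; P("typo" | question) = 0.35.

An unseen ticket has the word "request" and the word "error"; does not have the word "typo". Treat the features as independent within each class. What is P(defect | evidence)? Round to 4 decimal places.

defect: 0.45 × 0.7 × 0.8 × (1−0.55) = 0.1134
enhancement: 0.15 × 0.7 × 0.3 × (1−0.6) = 0.0126
question: 0.4 × 0.3 × 0.75 × (1−0.35) = 0.0585
P(defect | x) = 0.1134 / 0.1845 ≈ 0.6146

0.6146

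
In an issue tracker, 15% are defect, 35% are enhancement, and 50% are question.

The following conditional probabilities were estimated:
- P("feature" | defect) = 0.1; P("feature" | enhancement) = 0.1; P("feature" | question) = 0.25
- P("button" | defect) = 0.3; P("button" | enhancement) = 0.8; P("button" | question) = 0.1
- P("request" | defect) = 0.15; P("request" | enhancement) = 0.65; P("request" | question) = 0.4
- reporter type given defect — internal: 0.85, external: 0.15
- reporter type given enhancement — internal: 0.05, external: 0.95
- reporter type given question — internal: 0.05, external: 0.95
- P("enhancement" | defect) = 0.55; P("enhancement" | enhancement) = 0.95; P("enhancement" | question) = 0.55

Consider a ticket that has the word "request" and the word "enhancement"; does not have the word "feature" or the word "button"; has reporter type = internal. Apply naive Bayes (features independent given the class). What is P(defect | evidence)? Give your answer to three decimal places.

0.539

defect: 0.15 × (1−0.1) × (1−0.3) × 0.15 × 0.85 × 0.55 = 0.0066268125
enhancement: 0.35 × (1−0.1) × (1−0.8) × 0.65 × 0.05 × 0.95 = 0.001945125
question: 0.5 × (1−0.25) × (1−0.1) × 0.4 × 0.05 × 0.55 = 0.0037125
P(defect | x) = 0.0066268125 / 0.0122844375 ≈ 0.539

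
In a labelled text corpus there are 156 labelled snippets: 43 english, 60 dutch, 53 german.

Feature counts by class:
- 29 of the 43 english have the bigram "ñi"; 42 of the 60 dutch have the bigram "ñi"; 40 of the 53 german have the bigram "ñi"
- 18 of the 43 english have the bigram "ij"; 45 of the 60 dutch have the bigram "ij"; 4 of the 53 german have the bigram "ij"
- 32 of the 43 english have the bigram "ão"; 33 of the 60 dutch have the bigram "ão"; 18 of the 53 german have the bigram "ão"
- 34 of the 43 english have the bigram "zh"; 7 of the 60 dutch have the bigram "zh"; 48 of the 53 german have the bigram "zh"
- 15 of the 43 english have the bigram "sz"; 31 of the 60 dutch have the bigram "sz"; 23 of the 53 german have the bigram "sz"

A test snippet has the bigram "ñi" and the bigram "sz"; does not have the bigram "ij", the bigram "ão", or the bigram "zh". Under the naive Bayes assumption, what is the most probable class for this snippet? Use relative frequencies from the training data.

english: (43/156) × (29/43) × (25/43) × (11/43) × (9/43) × (15/43) ≈ 0.00201867
dutch: (60/156) × (42/60) × (15/60) × (27/60) × (53/60) × (31/60) ≈ 0.0138233
german: (53/156) × (40/53) × (49/53) × (35/53) × (5/53) × (23/53) ≈ 0.00640905
Highest score → dutch.

dutch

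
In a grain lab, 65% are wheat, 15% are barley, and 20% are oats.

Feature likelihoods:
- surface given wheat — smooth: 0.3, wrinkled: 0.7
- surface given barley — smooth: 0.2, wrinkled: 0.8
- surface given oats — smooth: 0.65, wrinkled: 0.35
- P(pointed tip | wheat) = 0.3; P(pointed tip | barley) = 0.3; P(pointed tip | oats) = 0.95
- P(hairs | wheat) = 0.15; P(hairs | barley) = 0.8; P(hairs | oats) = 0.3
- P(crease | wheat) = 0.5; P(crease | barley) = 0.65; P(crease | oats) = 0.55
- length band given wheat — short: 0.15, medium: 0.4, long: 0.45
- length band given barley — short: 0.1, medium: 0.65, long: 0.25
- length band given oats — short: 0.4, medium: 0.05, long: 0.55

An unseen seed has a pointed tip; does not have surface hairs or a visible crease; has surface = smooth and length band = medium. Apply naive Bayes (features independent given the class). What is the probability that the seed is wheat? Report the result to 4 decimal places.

0.8086

wheat: 0.65 × 0.3 × 0.3 × (1−0.15) × (1−0.5) × 0.4 = 0.009945
barley: 0.15 × 0.2 × 0.3 × (1−0.8) × (1−0.65) × 0.65 = 0.0004095
oats: 0.2 × 0.65 × 0.95 × (1−0.3) × (1−0.55) × 0.05 = 0.001945125
P(wheat | x) = 0.009945 / 0.012299625 ≈ 0.8086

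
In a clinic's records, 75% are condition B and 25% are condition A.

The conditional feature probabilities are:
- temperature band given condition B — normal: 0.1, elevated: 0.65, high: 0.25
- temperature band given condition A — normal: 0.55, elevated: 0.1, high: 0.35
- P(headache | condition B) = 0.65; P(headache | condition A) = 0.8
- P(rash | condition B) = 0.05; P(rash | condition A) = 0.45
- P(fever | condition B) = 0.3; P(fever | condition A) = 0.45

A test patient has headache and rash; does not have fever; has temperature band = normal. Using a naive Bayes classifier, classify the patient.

condition A

condition B: 0.75 × 0.1 × 0.65 × 0.05 × (1−0.3) = 0.00170625
condition A: 0.25 × 0.55 × 0.8 × 0.45 × (1−0.45) = 0.027225
Highest score → condition A.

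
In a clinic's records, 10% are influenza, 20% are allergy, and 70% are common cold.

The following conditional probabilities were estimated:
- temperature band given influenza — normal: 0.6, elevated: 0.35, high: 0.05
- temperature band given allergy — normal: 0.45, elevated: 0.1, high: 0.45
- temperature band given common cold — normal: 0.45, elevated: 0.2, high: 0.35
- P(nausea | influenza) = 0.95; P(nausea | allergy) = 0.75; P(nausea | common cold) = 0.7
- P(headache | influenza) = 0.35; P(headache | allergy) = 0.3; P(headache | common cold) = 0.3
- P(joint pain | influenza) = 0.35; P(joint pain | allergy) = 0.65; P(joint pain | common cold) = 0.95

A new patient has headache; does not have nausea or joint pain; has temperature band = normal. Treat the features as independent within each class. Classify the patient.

allergy

influenza: 0.1 × 0.6 × (1−0.95) × 0.35 × (1−0.35) = 0.0006825
allergy: 0.2 × 0.45 × (1−0.75) × 0.3 × (1−0.65) = 0.0023625
common cold: 0.7 × 0.45 × (1−0.7) × 0.3 × (1−0.95) = 0.0014175
Highest score → allergy.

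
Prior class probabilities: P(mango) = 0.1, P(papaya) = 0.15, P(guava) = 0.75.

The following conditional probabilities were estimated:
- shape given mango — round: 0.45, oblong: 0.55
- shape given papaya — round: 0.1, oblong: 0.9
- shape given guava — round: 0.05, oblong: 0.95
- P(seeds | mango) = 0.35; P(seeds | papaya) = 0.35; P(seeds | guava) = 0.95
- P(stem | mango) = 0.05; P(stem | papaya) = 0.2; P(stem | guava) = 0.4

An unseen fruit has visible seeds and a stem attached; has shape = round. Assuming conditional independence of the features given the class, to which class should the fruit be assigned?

guava

mango: 0.1 × 0.45 × 0.35 × 0.05 = 0.0007875
papaya: 0.15 × 0.1 × 0.35 × 0.2 = 0.00105
guava: 0.75 × 0.05 × 0.95 × 0.4 = 0.01425
Highest score → guava.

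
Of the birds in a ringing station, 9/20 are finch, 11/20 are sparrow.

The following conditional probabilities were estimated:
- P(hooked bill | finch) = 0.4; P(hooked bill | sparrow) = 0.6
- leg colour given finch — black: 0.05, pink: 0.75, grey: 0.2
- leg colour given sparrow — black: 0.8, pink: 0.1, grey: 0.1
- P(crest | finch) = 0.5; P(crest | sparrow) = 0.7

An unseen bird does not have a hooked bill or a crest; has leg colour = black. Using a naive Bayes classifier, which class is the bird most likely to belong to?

finch: 0.45 × (1−0.4) × 0.05 × (1−0.5) = 0.00675
sparrow: 0.55 × (1−0.6) × 0.8 × (1−0.7) = 0.0528
Highest score → sparrow.

sparrow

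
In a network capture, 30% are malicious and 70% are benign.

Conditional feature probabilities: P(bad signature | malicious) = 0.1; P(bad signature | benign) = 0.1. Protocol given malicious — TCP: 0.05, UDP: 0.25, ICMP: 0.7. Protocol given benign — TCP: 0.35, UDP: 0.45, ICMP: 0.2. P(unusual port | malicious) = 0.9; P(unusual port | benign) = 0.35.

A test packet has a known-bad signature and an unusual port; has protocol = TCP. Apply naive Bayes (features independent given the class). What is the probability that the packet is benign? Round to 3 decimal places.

malicious: 0.3 × 0.1 × 0.05 × 0.9 = 0.00135
benign: 0.7 × 0.1 × 0.35 × 0.35 = 0.008575
P(benign | x) = 0.008575 / 0.009925 ≈ 0.864

0.864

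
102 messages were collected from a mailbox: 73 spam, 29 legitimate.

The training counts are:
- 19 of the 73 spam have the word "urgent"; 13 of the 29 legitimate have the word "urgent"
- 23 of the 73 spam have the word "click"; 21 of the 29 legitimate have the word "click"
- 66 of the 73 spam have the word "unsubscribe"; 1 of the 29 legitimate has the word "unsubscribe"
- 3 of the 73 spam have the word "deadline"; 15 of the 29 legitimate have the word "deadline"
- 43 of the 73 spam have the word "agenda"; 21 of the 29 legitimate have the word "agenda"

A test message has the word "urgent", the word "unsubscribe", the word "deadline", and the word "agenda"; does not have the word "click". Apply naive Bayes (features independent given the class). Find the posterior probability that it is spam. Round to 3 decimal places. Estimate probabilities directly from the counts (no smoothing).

spam: (73/102) × (19/73) × (50/73) × (66/73) × (3/73) × (43/73) ≈ 0.00279232
legitimate: (29/102) × (13/29) × (8/29) × (1/29) × (15/29) × (21/29) ≈ 0.0004541
P(spam | x) = 0.00279232 / 0.00324642 ≈ 0.860

0.860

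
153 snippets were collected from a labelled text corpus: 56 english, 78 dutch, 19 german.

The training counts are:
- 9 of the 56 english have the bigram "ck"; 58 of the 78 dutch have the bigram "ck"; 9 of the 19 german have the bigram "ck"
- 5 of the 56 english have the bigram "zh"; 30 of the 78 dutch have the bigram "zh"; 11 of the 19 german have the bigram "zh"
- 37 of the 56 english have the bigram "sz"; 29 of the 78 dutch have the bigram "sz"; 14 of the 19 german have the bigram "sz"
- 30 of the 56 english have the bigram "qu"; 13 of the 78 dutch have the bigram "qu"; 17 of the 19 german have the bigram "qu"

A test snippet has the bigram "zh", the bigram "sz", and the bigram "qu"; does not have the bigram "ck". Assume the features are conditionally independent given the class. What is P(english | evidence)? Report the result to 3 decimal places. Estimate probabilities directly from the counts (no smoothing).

english: (56/153) × (47/56) × (5/56) × (37/56) × (30/56) ≈ 0.00970812
dutch: (78/153) × (20/78) × (30/78) × (29/78) × (13/78) ≈ 0.00311543
german: (19/153) × (10/19) × (11/19) × (14/19) × (17/19) ≈ 0.0249469
P(english | x) = 0.00970812 / 0.03777045 ≈ 0.257

0.257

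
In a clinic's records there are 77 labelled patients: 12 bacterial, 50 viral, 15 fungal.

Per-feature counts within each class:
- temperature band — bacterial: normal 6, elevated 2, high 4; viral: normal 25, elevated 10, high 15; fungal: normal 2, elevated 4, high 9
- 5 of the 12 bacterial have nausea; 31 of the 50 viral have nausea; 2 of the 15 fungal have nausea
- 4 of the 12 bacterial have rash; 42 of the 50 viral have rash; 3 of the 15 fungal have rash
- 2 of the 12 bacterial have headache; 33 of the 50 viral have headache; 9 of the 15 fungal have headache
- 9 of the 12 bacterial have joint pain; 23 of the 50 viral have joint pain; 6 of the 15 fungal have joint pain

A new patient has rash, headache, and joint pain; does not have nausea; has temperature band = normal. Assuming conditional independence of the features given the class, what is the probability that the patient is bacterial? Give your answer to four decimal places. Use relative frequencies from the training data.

0.0550

bacterial: (12/77) × (6/12) × (7/12) × (4/12) × (2/12) × (9/12) ≈ 0.00189394
viral: (50/77) × (25/50) × (19/50) × (42/50) × (33/50) × (23/50) = 0.031464
fungal: (15/77) × (2/15) × (13/15) × (3/15) × (9/15) × (6/15) ≈ 0.00108052
P(bacterial | x) = 0.00189394 / 0.03443846 ≈ 0.0550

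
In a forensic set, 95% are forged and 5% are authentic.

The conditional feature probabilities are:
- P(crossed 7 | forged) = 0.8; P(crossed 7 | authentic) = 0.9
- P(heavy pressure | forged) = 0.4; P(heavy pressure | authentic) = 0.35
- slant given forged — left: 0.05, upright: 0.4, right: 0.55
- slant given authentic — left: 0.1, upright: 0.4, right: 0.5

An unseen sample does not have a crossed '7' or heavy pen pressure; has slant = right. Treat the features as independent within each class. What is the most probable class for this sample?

forged

forged: 0.95 × (1−0.8) × (1−0.4) × 0.55 = 0.0627
authentic: 0.05 × (1−0.9) × (1−0.35) × 0.5 = 0.001625
Highest score → forged.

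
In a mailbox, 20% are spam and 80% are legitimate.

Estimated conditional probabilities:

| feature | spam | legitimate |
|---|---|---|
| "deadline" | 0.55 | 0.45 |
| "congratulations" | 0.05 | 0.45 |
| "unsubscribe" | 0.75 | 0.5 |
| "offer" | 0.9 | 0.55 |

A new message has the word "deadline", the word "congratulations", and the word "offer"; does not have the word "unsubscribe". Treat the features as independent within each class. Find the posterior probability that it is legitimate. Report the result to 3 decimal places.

0.973

spam: 0.2 × 0.55 × 0.05 × (1−0.75) × 0.9 = 0.0012375
legitimate: 0.8 × 0.45 × 0.45 × (1−0.5) × 0.55 = 0.04455
P(legitimate | x) = 0.04455 / 0.0457875 ≈ 0.973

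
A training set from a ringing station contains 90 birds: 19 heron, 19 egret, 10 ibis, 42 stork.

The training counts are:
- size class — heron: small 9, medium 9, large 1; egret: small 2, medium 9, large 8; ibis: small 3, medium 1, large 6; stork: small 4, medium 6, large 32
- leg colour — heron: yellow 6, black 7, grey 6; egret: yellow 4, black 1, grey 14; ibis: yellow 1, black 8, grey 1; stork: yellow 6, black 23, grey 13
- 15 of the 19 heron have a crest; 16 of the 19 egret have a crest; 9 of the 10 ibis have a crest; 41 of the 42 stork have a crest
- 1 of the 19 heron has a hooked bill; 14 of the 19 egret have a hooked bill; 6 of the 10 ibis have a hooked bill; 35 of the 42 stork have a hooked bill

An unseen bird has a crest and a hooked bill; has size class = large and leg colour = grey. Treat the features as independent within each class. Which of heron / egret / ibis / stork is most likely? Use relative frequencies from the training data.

stork

heron: (19/90) × (1/19) × (6/19) × (15/19) × (1/19) ≈ 0.000145794
egret: (19/90) × (8/19) × (14/19) × (16/19) × (14/19) ≈ 0.0406408
ibis: (10/90) × (6/10) × (1/10) × (9/10) × (6/10) = 0.0036
stork: (42/90) × (32/42) × (13/42) × (41/42) × (35/42) ≈ 0.0895272
Highest score → stork.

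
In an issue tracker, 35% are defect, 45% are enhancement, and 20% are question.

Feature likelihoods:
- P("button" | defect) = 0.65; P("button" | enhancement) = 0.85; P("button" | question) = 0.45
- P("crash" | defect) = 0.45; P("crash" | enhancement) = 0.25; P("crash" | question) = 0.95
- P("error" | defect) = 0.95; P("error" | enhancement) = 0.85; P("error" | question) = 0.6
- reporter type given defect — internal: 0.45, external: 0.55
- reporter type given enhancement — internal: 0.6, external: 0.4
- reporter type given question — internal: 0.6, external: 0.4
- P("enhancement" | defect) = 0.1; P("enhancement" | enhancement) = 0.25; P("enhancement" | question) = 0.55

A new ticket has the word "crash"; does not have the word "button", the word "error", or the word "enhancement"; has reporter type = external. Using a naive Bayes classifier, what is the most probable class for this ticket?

defect: 0.35 × (1−0.65) × 0.45 × (1−0.95) × 0.55 × (1−0.1) = 0.00136434375
enhancement: 0.45 × (1−0.85) × 0.25 × (1−0.85) × 0.4 × (1−0.25) = 0.000759375
question: 0.2 × (1−0.45) × 0.95 × (1−0.6) × 0.4 × (1−0.55) = 0.007524
Highest score → question.

question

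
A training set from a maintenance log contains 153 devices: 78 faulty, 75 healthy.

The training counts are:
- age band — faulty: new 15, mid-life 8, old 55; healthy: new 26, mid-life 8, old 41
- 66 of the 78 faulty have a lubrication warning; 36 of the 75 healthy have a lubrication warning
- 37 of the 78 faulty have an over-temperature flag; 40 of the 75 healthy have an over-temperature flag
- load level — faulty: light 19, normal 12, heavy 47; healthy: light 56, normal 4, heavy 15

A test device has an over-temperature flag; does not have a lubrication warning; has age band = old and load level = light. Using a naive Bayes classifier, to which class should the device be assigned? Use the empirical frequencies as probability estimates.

healthy

faulty: (78/153) × (55/78) × (12/78) × (37/78) × (19/78) ≈ 0.00639034
healthy: (75/153) × (41/75) × (39/75) × (40/75) × (56/75) ≈ 0.0554908
Highest score → healthy.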